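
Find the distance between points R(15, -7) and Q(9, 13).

The horizontal distance is |9 - 15| = 6 and the vertical distance is |13 - -7| = 20.
By the Pythagorean theorem, d = sqrt(6^2 + 20^2) = sqrt(436) = 2*sqrt(109).

2*sqrt(109)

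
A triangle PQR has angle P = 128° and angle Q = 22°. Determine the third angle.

Let angle R = x. Then 128 + 22 + x = 180.
x = 180 - 150 = 30 degrees.

30 degrees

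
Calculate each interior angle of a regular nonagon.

Each interior angle of a regular n-gon is (n - 2) * 180 / n.
For n = 9: (9 - 2) * 180 / 9 = 1260/9 = 140 degrees.

140 degrees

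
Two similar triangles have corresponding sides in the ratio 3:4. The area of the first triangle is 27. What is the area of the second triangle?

Area ratio = (3/4)^2 = 9/16. Area of the second triangle = 27 * 16/9 = 48.

48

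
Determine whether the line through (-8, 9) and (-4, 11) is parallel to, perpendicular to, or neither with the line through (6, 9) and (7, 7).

Slope of line 1: m1 = (11 - 9)/(-4 - -8) = 2/4 = 1/2
Slope of line 2: m2 = (7 - 9)/(7 - 6) = -2/1 = -2
m1 * m2 = -1, so perpendicular.

Perpendicular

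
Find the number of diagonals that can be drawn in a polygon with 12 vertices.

Total line segments between 12 vertices = C(12,2) = 66.
Subtract the 12 sides: 66 - 12 = 54 diagonals.

54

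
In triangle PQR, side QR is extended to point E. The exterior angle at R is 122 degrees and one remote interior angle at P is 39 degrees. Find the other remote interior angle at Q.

angle Q = 122 - 39 = 83 degrees (exterior angle theorem).

83 degrees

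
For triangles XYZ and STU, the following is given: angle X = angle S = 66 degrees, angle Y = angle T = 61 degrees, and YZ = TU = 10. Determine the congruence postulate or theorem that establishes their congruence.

Consider the given information: angle X = angle S = 66 degrees, angle Y = angle T = 61 degrees, and YZ = TU = 10
This is not SAS or ASA: SAS requires two sides and the included angle between them. ASA requires two angles and the side between them.
The correct criterion is AAS. Two pairs of corresponding angles and a non-included side are equal (Angle-Angle-Side).

AAS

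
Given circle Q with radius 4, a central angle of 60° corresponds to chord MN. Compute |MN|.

Chord length = 2r sin(θ/2)
= 2 × 4 × sin(60°/2)
= 2 × 4 × sin(30°)
= 4

4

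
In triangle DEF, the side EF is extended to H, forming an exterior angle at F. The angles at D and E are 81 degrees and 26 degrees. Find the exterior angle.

By the exterior angle theorem, an exterior angle of a triangle equals the sum of the two remote interior angles.
Exterior angle = angle D + angle E
Exterior angle = 81 + 26 = 107 degrees

107 degrees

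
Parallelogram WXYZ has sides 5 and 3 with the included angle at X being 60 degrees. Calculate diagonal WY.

Using the law of cosines:
d^2 = 5^2 + 3^2 - 2(5)(3)cos(60 degrees)
d^2 = 25 + 9 - 30*1/2
d^2 = 19
d = sqrt(19)

sqrt(19)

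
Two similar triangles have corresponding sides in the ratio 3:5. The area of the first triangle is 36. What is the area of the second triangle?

Area ratio = (3/5)^2 = 9/25. Area of the second triangle = 36 * 25/9 = 100.

100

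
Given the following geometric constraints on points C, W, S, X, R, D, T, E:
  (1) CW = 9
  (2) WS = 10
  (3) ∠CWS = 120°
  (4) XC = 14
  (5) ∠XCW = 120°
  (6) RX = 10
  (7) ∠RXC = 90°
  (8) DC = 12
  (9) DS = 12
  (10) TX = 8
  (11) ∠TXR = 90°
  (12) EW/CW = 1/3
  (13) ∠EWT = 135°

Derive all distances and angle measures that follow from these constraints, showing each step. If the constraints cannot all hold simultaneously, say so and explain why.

The constraints are consistent.

From the given relations:
  EW = 1/3·CW = 1/3·9 = 3

Step 1: From CW = 9, WS = 10, and ∠CWS = 120°, by the law of cosines:
  CS² = CW² + WS² - 2·CW·WS·cos(120°) = 81 + 100 + 90 = 271
  CS ≈ 16.46

Step 2: From CX = 14, XR = 10, and ∠CXR = 90°, by the law of cosines:
  CR² = CX² + XR² - 2·CX·XR·cos(90°) = 196 + 100 - 0 = 296
  CR = 2·√74

Step 3: From WC = 9, CX = 14, and ∠WCX = 120°, by the law of cosines:
  WX² = WC² + CX² - 2·WC·CX·cos(120°) = 81 + 196 + 126 = 403
  WX ≈ 20.07

Step 4: From RX = 10, XT = 8, and ∠RXT = 90°, by the law of cosines:
  RT² = RX² + XT² - 2·RX·XT·cos(90°) = 100 + 64 - 0 = 164
  RT = 2·√41

Step 5: From CD = 12, CS = 16.46, DS = 12, by the inverse law of cosines:
  cos(∠DCS) = (CD² + CS² - DS²) / (2·CD·CS)
  ∠DCS = 46.69°

Step 6: From CR = 2·√74, CX = 14, RX = 10, by the inverse law of cosines:
  cos(∠RCX) = (CR² + CX² - RX²) / (2·CR·CX)
  ∠RCX = 35.54°

Step 7: From CS = 16.46, CW = 9, SW = 10, by the inverse law of cosines:
  cos(∠SCW) = (CS² + CW² - SW²) / (2·CS·CW)
  ∠SCW = 31.74°

Step 8: From WC = 9, WX = 20.07, CX = 14, by the inverse law of cosines:
  cos(∠CWX) = (WC² + WX² - CX²) / (2·WC·WX)
  ∠CWX = 37.15°

Step 9: From SC = 16.46, SD = 12, CD = 12, by the inverse law of cosines:
  cos(∠CSD) = (SC² + SD² - CD²) / (2·SC·SD)
  ∠CSD = 46.69°

Step 10: From SC = 16.46, SW = 10, CW = 9, by the inverse law of cosines:
  cos(∠CSW) = (SC² + SW² - CW²) / (2·SC·SW)
  ∠CSW = 28.26°

Step 11: From XC = 14, XW = 20.07, CW = 9, by the inverse law of cosines:
  cos(∠CXW) = (XC² + XW² - CW²) / (2·XC·XW)
  ∠CXW = 22.85°

Step 12: From RC = 2·√74, RX = 10, CX = 14, by the inverse law of cosines:
  cos(∠CRX) = (RC² + RX² - CX²) / (2·RC·RX)
  ∠CRX = 54.46°

Step 13: From RT = 2·√41, RX = 10, TX = 8, by the inverse law of cosines:
  cos(∠TRX) = (RT² + RX² - TX²) / (2·RT·RX)
  ∠TRX = 38.66°

Step 14: From DC = 12, DS = 12, CS = 16.46, by the inverse law of cosines:
  cos(∠CDS) = (DC² + DS² - CS²) / (2·DC·DS)
  ∠CDS = 86.62°

Step 15: From TR = 2·√41, TX = 8, RX = 10, by the inverse law of cosines:
  cos(∠RTX) = (TR² + TX² - RX²) / (2·TR·TX)
  ∠RTX = 51.34°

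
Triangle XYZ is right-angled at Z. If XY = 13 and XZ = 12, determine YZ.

YZ = sqrt(13^2 - 12^2) = sqrt(25) = 5

5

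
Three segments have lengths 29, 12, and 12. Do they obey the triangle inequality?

The longest side is 29. The other two sides sum to 12 + 12 = 24.
Since 24 ≤ 29, the two shorter sides cannot reach around to close the triangle.

No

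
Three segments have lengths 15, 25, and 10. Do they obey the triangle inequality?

The longest side is 25. The other two sides sum to 10 + 15 = 25.
Since 25 ≤ 25, the two shorter sides cannot reach around to close the triangle.

No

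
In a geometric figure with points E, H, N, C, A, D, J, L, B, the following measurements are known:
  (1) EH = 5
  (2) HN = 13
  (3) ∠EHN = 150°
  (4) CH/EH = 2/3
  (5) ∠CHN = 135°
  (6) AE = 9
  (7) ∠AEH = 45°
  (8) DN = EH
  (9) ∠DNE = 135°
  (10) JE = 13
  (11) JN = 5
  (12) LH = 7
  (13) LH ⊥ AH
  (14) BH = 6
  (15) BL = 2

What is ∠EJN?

Step 1: By the law of cosines on triangle EHN: EN² = 5² + 13² − 2·5·13·cos(150°) = 306.58, so EN ≈ 17.51.
Step 2: By the inverse law of cosines on triangle EJN: cos(∠EJN) = (13² + 5² − 17.51²) / (2·13·5) = -112.58/130 = -0.866, so ∠EJN = 150°.

Therefore, the measure of angle ∠EJN = 150°.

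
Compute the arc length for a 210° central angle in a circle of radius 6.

Arc length = 2πr × θ/360
= 2π × 6 × 7/12
= 7*pi

7*pi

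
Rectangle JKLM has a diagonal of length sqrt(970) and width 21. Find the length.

The diagonal of a rectangle forms a right triangle with the two sides.
Rearranging the Pythagorean theorem: missing side = sqrt(d^2 - known^2).
= sqrt(970 - 441) = sqrt(529) = 23.

23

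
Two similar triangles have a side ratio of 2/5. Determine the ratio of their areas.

The ratio of areas of similar triangles equals the square of the side ratio.
Side ratio = 2:5
Area ratio = (2/5)^2 = 4/25 = 4:25

4:25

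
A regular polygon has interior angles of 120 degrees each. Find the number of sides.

Exterior angle = 180 - 120 = 60. n = 360 / 60 = 6.

6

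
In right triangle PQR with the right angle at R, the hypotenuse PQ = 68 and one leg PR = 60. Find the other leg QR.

QR = sqrt(68^2 - 60^2) = sqrt(1024) = 32

32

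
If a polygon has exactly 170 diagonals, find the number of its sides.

Using d = n(n - 3)/2, we solve 170 = n(n - 3)/2.
So n(n - 3) = 340.
Testing n = 20: 20 * 17 = 340 = 340. Correct.
The polygon has 20 sides.

20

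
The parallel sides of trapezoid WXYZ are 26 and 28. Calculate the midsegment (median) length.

midsegment = (26 + 28) / 2 = 54 / 2 = 27

27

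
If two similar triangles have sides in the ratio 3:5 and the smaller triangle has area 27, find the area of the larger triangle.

For similar figures, the area ratio equals the square of the side ratio.
Side ratio (the smaller triangle to the larger triangle) = 3:5, so area ratio = 3^2:5^2 = 9:25.
If the area of the smaller triangle is 27, then the area of the larger triangle = 27 * (25/9) = 75.

75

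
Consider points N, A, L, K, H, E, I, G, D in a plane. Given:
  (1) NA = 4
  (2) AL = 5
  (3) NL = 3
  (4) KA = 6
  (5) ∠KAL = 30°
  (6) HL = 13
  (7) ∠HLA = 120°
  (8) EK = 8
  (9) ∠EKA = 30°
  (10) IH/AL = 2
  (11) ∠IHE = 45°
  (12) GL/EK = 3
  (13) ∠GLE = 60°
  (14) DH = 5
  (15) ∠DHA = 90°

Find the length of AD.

Step 1: By the law of cosines on triangle HLA: HA² = 13² + 5² − 2·13·5·cos(120°) = 259, so HA ≈ 16.09.
Step 2: By the law of cosines on triangle AHD: AD² = 16.09² + 5² − 2·16.09·5·cos(90°) = 284, so AD = 2·√71.

Therefore, the length of AD = 2·√71.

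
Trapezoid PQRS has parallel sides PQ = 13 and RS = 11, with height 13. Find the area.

A trapezoid's area equals the midsegment times the height.
The midsegment is (13 + 11) / 2 = 12.
Area = 12 * 13 = 156.

156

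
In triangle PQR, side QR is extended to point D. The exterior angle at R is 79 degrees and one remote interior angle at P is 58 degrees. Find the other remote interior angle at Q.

By the exterior angle theorem: exterior angle = sum of remote interior angles.
79 = 58 + angle Q
angle Q = 79 - 58 = 21 degrees

21 degrees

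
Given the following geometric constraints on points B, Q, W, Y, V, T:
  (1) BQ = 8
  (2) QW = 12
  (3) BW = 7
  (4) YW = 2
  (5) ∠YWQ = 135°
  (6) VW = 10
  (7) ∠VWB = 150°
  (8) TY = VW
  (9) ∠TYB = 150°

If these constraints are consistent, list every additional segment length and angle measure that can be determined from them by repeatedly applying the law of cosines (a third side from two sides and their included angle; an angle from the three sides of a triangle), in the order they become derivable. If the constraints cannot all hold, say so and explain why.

The constraints are consistent. Derivable facts, in order:
After 1 step:
- BV ≈ 16.44
- QY ≈ 13.49
- ∠BQW = 34.09°
- ∠BWQ = 39.84°
- ∠QBW = 106.07°
After 2 steps:
- ∠BVW = 12.29°
- ∠QYW = 38.98°
- ∠VBW = 17.71°
- ∠WQY = 6.02°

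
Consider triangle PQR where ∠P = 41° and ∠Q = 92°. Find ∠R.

angle R = 180 - 41 - 92 = 47 degrees.

47 degrees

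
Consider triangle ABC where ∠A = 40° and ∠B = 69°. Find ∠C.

The interior angles sum to 180°: angle C = 180 - 40 - 69 = 71°.
The triangle is acute (angles 40°, 69°, 71°).

71 degrees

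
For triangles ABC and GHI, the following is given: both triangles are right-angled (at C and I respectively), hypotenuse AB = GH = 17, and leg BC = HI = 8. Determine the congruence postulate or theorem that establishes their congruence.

Consider the given information: both triangles are right-angled (at C and I respectively), hypotenuse AB = GH = 17, and leg BC = HI = 8
This is not SSS or SAS: SSS requires all three pairs of sides, but we don't have that. SAS requires two sides and the included angle between them.
The correct criterion is HL. The hypotenuse and one leg of two right triangles are equal (Hypotenuse-Leg).

HL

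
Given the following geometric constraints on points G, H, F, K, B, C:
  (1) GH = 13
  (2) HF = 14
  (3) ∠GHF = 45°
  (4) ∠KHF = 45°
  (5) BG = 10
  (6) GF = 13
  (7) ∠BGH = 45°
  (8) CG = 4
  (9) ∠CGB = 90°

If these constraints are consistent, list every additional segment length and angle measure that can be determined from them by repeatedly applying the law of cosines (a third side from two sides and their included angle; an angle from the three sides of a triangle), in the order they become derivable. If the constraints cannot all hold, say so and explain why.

These constraints are not satisfiable: (1), (2) and (3) already determine GF: by the law of cosines GF² = 13² + 14² − 2·13·14·cos(45°) = 107.61, so GF ≈ 10.37, which contradicts (6) GF = 13. No planar figure meets all of them, so nothing further can be derived.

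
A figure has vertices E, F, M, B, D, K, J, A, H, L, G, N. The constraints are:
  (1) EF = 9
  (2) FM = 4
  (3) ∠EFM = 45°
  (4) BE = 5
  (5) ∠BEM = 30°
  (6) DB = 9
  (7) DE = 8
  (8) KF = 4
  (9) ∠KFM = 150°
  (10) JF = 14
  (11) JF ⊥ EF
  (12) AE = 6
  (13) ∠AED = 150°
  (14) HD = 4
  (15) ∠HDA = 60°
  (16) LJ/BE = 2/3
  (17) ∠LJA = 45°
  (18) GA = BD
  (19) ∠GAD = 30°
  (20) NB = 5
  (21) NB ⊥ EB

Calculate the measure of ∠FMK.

Step 1: By the law of cosines on triangle MFK: MK² = 4² + 4² − 2·4·4·cos(150°) = 59.71, so MK ≈ 7.73.
Step 2: By the inverse law of cosines on triangle FMK: cos(∠FMK) = (4² + 7.73² − 4²) / (2·4·7.73) = 59.71/61.82 = 0.9659, so ∠FMK = 15°.

Therefore, the measure of angle ∠FMK = 15°.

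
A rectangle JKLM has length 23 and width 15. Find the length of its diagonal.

d = sqrt(23^2 + 15^2) = sqrt(754)

sqrt(754)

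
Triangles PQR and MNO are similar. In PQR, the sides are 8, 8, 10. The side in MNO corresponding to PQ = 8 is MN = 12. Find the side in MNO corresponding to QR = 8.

k = 12/8 = 3/2. NO = 3/2 * 8 = 12.

12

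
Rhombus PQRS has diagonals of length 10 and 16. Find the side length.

The diagonals of a rhombus bisect each other at right angles.
Half-diagonals: 10/2 = 5 and 16/2 = 8
side = sqrt(5^2 + 8^2)
side = sqrt(25 + 64)
side = sqrt(89)

sqrt(89)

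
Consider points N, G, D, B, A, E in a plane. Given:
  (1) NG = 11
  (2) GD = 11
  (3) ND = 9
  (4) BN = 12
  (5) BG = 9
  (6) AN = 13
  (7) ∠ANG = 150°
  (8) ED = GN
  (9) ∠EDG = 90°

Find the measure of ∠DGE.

From the given relations: ED = GN = 11.
Step 1: By the law of cosines on triangle GDE: GE² = 11² + 11² − 2·11·11·cos(90°) = 242, so GE = 11·√2.
Step 2: By the inverse law of cosines on triangle DGE: cos(∠DGE) = (11² + (11·√2)² − 11²) / (2·11·11·√2) = 242/342.24 = 0.7071, so ∠DGE = 45°.

Therefore, the measure of angle ∠DGE = 45°.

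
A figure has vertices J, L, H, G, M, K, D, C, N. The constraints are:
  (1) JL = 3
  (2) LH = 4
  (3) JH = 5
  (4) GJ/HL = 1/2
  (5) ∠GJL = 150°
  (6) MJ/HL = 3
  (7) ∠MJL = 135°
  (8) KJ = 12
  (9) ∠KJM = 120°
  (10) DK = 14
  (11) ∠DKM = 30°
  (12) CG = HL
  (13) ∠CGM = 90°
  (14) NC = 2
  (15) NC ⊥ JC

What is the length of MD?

From the given relations: MJ = 3·HL = 3·4 = 12.
Step 1: By the law of cosines on triangle KJM: KM² = 12² + 12² − 2·12·12·cos(120°) = 432, so KM = 12·√3.
Step 2: By the law of cosines on triangle MKD: MD² = (12·√3)² + 14² − 2·12·√3·14·cos(30°) = 124, so MD = 2·√31.

Therefore, the length of MD = 2·√31.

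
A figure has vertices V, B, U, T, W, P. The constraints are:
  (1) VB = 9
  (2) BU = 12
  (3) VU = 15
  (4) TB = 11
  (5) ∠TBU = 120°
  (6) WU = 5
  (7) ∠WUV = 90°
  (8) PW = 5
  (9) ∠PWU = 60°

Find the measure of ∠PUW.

Step 1: By the law of cosines on triangle UWP: UP² = 5² + 5² − 2·5·5·cos(60°) = 25, so UP = 5.
Step 2: By the inverse law of cosines on triangle PUW: cos(∠PUW) = (5² + 5² − 5²) / (2·5·5) = 25/50 = 0.5, so ∠PUW = 60°.

Therefore, the measure of angle ∠PUW = 60°.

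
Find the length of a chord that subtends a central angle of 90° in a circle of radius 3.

Chord length = 2r sin(θ/2)
= 2 × 3 × sin(90°/2)
= 2 × 3 × sin(45°)
= 3*sqrt(2)

3*sqrt(2)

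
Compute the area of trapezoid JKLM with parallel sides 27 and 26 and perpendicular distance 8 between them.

A trapezoid's area equals the midsegment times the height.
The midsegment is (27 + 26) / 2 = 53/2.
Area = 53/2 * 8 = 212.

212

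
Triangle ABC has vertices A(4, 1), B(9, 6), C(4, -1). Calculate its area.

Using the Shoelace formula for a triangle:
Area = (1/2)|x0(y1 - y2) + x1(y2 - y0) + x2(y0 - y1)|
Area = (1/2)|4(6 - -1) + 9(-1 - 1) + 4(1 - 6)|
Area = (1/2)|28 + -18 + -20|
Area = (1/2)|-10|
Area = (1/2)(10)
Area = 5

5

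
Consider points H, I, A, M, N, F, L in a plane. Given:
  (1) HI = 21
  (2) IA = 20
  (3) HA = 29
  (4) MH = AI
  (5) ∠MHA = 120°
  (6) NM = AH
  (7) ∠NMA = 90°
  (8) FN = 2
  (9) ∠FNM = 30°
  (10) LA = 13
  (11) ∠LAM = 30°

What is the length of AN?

From the given relations: MH = AI = 20; NM = AH = 29.
Step 1: By the law of cosines on triangle AHM: AM² = 29² + 20² − 2·29·20·cos(120°) = 1821, so AM ≈ 42.67.
Step 2: By the law of cosines on triangle AMN: AN² = 42.67² + 29² − 2·42.67·29·cos(90°) = 2662, so AN = 11·√22.

Therefore, the length of AN = 11·√22.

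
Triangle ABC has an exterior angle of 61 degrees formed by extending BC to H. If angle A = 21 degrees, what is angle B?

By the exterior angle theorem: exterior angle = sum of remote interior angles.
61 = 21 + angle B
angle B = 61 - 21 = 40 degrees

40 degrees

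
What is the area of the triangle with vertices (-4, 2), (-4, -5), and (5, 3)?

Shoelace: Area = (1/2)|-4(-5-3) + -4(3-2) + 5(2--5)| = (1/2)(63) = 63/2

63/2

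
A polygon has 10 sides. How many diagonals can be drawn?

Each of the 10 vertices connects to 7 non-adjacent vertices via diagonals.
Total connections = 10 × 7 = 70, but each diagonal is counted twice.
Number of diagonals = 70 / 2 = 35.

35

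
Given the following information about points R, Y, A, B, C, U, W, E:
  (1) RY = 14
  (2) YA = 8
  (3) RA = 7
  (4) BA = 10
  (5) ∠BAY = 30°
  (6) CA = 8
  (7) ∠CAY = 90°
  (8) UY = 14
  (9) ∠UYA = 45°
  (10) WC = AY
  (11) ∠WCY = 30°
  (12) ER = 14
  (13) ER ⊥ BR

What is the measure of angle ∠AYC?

Step 1: By the law of cosines on triangle YAC: YC² = 8² + 8² − 2·8·8·cos(90°) = 128, so YC = 8·√2.
Step 2: By the inverse law of cosines on triangle AYC: cos(∠AYC) = (8² + (8·√2)² − 8²) / (2·8·8·√2) = 128/181.02 = 0.7071, so ∠AYC = 45°.

Therefore, the measure of angle ∠AYC = 45°.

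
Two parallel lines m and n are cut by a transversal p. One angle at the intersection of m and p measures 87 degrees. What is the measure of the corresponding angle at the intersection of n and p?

When a transversal crosses parallel lines, angles in the same position at each intersection are called corresponding angles.
These are always equal, so the answer is 87 degrees.

87 degrees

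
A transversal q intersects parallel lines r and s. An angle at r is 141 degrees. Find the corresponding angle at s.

Corresponding angles formed by parallel lines and a transversal are equal.
The given angle is 141 degrees.
The corresponding angle = 141 degrees.

141 degrees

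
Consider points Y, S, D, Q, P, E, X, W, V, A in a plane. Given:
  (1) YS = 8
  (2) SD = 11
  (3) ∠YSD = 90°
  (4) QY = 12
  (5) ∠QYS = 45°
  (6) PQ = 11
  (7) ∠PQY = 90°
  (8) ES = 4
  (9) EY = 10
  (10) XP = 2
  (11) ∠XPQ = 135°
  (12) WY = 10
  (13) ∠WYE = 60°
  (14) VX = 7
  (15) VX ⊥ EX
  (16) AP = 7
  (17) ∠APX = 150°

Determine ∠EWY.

Step 1: By the law of cosines on triangle WYE: WE² = 10² + 10² − 2·10·10·cos(60°) = 100, so WE = 10.
Step 2: By the inverse law of cosines on triangle EWY: cos(∠EWY) = (10² + 10² − 10²) / (2·10·10) = 100/200 = 0.5, so ∠EWY = 60°.

Therefore, the measure of angle ∠EWY = 60°.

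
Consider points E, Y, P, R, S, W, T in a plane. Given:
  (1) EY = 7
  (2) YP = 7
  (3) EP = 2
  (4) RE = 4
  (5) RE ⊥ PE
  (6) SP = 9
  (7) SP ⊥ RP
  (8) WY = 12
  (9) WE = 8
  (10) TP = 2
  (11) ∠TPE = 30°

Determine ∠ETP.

Step 1: By the law of cosines on triangle TPE: TE² = 2² + 2² − 2·2·2·cos(30°) = 1.07, so TE ≈ 1.04.
Step 2: By the inverse law of cosines on triangle ETP: cos(∠ETP) = (1.04² + 2² − 2²) / (2·1.04·2) = 1.07/4.14 = 0.2588, so ∠ETP = 75°.

Therefore, the measure of angle ∠ETP = 75°.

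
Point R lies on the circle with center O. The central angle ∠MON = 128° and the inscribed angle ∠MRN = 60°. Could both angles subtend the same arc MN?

By the inscribed angle theorem, the inscribed angle for a central angle of 128° should be 128° / 2 = 64°.
The given inscribed angle is 60°, which does not equal 64°.
Therefore, no, they do not correspond to the same arc.

No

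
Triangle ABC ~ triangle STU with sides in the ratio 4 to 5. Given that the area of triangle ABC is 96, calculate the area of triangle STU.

Area ratio = (4/5)^2 = 16/25. Area of STU = 96 * 25/16 = 150.

150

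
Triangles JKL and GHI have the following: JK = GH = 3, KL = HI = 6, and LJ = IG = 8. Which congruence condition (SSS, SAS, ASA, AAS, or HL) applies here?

The given information provides:
JK = GH = 3, KL = HI = 6, and LJ = IG = 8
This matches the SSS congruence theorem.
All three pairs of corresponding sides are equal (Side-Side-Side).

SSS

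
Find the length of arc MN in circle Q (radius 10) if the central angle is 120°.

The full circumference is 2πr = 2π(10) = 20*pi.
The arc spans 120° out of 360°, which is a fraction of 1/3.
Arc length = 20*pi × 1/3 = 20*pi/3.

20*pi/3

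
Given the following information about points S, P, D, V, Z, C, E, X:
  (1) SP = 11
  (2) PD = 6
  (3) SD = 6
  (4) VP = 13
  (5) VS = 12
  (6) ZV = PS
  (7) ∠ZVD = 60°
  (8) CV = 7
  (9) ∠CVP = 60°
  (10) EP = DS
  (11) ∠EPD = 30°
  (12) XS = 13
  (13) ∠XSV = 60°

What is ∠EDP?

From the given relations: EP = DS = 6.
Step 1: By the law of cosines on triangle DPE: DE² = 6² + 6² − 2·6·6·cos(30°) = 9.65, so DE ≈ 3.11.
Step 2: By the inverse law of cosines on triangle EDP: cos(∠EDP) = (3.11² + 6² − 6²) / (2·3.11·6) = 9.65/37.27 = 0.2588, so ∠EDP = 75°.

Therefore, the measure of angle ∠EDP = 75°.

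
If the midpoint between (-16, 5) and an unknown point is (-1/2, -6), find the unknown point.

Using the midpoint formula: M = ((x1 + x2)/2, (y1 + y2)/2)
We know M = (-1/2, -6) and R = (-16, 5)
For x: -1/2 = (-16 + x2)/2, so x2 = 2*-1/2 - -16 = 15
For y: -6 = (5 + y2)/2, so y2 = 2*-6 - 5 = -17
S = (15, -17)

(15, -17)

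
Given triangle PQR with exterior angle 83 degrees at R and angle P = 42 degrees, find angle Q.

By the exterior angle theorem: exterior angle = sum of remote interior angles.
83 = 42 + angle Q
angle Q = 83 - 42 = 41 degrees

41 degrees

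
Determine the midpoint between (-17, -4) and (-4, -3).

The midpoint is the average of the coordinates:
x: (-17 + -4)/2 = -21/2
y: (-4 + -3)/2 = -7/2
Midpoint = (-21/2, -7/2)

(-21/2, -7/2)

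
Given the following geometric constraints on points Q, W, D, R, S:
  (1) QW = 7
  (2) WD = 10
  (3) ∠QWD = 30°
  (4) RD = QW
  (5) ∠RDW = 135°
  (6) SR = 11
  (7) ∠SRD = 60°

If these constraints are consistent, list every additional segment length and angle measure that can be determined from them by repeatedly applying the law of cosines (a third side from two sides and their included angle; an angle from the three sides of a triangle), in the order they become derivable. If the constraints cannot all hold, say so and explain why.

The constraints are consistent. Derivable facts, in order:
After 1 step:
- DS = √93
- QD ≈ 5.27
- WR ≈ 15.75
After 2 steps:
- ∠DQW = 108.37°
- ∠DRW = 26.68°
- ∠DSR = 38.95°
- ∠DWR = 18.32°
- ∠QDW = 41.63°
- ∠RDS = 81.05°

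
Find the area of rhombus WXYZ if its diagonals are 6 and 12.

Area = (6 * 12) / 2 = 72 / 2 = 36

36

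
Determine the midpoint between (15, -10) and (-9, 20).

The midpoint is the average of the coordinates:
x: (15 + -9)/2 = 3
y: (-10 + 20)/2 = 5
Midpoint = (3, 5)

(3, 5)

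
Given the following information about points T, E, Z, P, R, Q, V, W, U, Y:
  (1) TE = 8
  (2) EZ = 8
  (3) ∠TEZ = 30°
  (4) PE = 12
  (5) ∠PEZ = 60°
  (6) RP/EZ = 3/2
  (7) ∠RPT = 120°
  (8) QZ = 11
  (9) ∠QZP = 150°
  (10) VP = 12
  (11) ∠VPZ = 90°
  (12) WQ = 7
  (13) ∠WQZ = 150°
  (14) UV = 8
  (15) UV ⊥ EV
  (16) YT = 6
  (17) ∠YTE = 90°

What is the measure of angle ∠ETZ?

Step 1: By the law of cosines on triangle TEZ: TZ² = 8² + 8² − 2·8·8·cos(30°) = 17.15, so TZ ≈ 4.14.
Step 2: By the inverse law of cosines on triangle ETZ: cos(∠ETZ) = (8² + 4.14² − 8²) / (2·8·4.14) = 17.15/66.26 = 0.2588, so ∠ETZ = 75°.

Therefore, the measure of angle ∠ETZ = 75°.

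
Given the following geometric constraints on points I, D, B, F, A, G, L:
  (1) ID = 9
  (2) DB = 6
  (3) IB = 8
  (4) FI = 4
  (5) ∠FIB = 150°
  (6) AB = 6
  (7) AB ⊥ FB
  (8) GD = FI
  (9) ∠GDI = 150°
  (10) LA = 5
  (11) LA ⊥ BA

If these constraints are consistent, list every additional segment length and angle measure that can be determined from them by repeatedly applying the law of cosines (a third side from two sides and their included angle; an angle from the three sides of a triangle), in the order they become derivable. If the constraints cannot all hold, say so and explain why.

The constraints are consistent. Derivable facts, in order:
After 1 step:
- BF ≈ 11.64
- BL = √61
- IG ≈ 12.62
- ∠BDI = 60.61°
- ∠BID = 40.8°
- ∠DBI = 78.58°
After 2 steps:
- FA ≈ 13.09
- ∠ABL = 39.81°
- ∠ALB = 50.19°
- ∠BFI = 20.1°
- ∠DGI = 20.88°
- ∠DIG = 9.12°
- ∠FBI = 9.9°
After 3 steps:
- ∠AFB = 27.27°
- ∠BAF = 62.73°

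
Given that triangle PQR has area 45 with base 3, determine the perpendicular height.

Area = (1/2) * base * height
height = 2 * Area / base
height = 2 * 45 / 3
height = 90 / 3
height = 30

30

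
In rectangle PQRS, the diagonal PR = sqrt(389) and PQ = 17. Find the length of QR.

The diagonal of a rectangle forms a right triangle with the two sides.
Rearranging the Pythagorean theorem: missing side = sqrt(d^2 - known^2).
= sqrt(389 - 289) = sqrt(100) = 10.

10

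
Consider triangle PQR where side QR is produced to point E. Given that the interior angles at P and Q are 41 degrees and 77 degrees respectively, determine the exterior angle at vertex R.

The interior angle at R is 180 - 41 - 77 = 62 degrees.
The exterior angle and interior angle at R are supplementary:
Exterior angle = 180 - 62 = 118 degrees.

118 degrees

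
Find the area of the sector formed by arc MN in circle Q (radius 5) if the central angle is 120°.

Sector area = π(5²)(1/3) = 25*pi/3

25*pi/3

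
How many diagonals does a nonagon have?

Each of the 9 vertices connects to 6 non-adjacent vertices via diagonals.
Total connections = 9 × 6 = 54, but each diagonal is counted twice.
Number of diagonals = 54 / 2 = 27.

27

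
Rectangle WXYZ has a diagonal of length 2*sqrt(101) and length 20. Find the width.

The diagonal of a rectangle forms a right triangle with the two sides.
Rearranging the Pythagorean theorem: missing side = sqrt(d^2 - known^2).
= sqrt(404 - 400) = sqrt(4) = 2.

2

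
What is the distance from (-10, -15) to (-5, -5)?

d = sqrt((-5 - -10)^2 + (-5 - -15)^2)
d = sqrt(5^2 + 10^2)
d = sqrt(25 + 100)
d = sqrt(125) = 5*sqrt(5)

5*sqrt(5)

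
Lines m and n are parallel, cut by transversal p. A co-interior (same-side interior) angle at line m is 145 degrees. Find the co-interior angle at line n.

Co-interior (same-side interior) angles are between the parallel lines on the same side of the transversal.
Unlike corresponding or alternate interior angles, they are supplementary rather than equal.
So the angle = 180 - 145 = 35 degrees.

35 degrees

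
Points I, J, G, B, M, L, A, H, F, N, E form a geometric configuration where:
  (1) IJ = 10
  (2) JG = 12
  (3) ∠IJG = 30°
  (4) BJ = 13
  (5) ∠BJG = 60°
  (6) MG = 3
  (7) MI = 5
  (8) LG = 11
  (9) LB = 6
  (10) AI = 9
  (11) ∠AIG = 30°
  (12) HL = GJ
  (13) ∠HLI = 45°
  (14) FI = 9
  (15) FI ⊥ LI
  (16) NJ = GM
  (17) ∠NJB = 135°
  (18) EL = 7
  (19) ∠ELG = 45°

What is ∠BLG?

Step 1: By the law of cosines on triangle BJG: BG² = 13² + 12² − 2·13·12·cos(60°) = 157, so BG = √157.
Step 2: By the inverse law of cosines on triangle BLG: cos(∠BLG) = (6² + 11² − √157²) / (2·6·11) = 0/132 = 0, so ∠BLG = 90°.

Therefore, the measure of angle ∠BLG = 90°.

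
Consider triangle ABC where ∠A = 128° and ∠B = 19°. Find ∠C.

By the triangle angle sum property, the three interior angles of any triangle add up to 180°.
We know angle A = 128° and angle B = 19°, so their sum is 147°.
Therefore angle C = 180° - 147° = 33°.

33 degrees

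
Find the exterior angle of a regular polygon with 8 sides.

Each exterior angle of a regular n-gon is 360 / n.
For n = 8: 360 / 8 = 45 degrees.

45 degrees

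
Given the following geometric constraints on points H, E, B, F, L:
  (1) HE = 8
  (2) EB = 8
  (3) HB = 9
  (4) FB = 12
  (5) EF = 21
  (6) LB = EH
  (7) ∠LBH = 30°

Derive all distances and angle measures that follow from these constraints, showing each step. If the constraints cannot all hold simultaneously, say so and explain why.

These constraints are not satisfiable: by the triangle inequality in triangle BEF, (2) EB = 8 and (4) FB = 12 force EF ≤ 8 + 12 = 20, but (5) says EF = 21. No planar figure meets all of them, so nothing further can be derived.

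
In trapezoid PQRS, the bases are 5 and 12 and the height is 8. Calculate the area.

Area = (5 + 12) * 8 / 2 = 136 / 2 = 68

68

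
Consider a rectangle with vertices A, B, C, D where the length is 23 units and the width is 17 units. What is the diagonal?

Using the Pythagorean theorem:
d² = 23² + 17² = 529 + 289 = 818
d = sqrt(818)

sqrt(818)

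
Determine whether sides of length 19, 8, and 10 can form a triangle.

The longest side is 19. The other two sides sum to 8 + 10 = 18.
Since 18 ≤ 19, the two shorter sides cannot reach around to close the triangle.

No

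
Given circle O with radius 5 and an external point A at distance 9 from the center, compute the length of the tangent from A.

tangent = √(d² - r²) = √(9² - 5²) = √(81 - 25) = √56 = 2*sqrt(14)

2*sqrt(14)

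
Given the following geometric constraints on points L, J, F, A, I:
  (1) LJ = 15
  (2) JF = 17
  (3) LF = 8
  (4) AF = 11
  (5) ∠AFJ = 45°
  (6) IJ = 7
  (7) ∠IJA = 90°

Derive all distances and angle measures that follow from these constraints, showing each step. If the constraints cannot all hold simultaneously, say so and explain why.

The constraints are consistent.

Step 1: From JF = 17, FA = 11, and ∠JFA = 45°, by the law of cosines:
  JA² = JF² + FA² - 2·JF·FA·cos(45°) = 289 + 121 - 264.5 = 145.5
  JA ≈ 12.06

Step 2: From LF = 8, LJ = 15, FJ = 17, by the inverse law of cosines:
  cos(∠FLJ) = (LF² + LJ² - FJ²) / (2·LF·LJ)
  ∠FLJ = 90°

Step 3: From JF = 17, JL = 15, FL = 8, by the inverse law of cosines:
  cos(∠FJL) = (JF² + JL² - FL²) / (2·JF·JL)
  ∠FJL = 28.07°

Step 4: From FJ = 17, FL = 8, JL = 15, by the inverse law of cosines:
  cos(∠JFL) = (FJ² + FL² - JL²) / (2·FJ·FL)
  ∠JFL = 61.93°

Step 5: From AJ = 12.06, JI = 7, and ∠AJI = 90°, by the law of cosines:
  AI² = AJ² + JI² - 2·AJ·JI·cos(90°) = 145.5 + 49 - 0 = 194.5
  AI ≈ 13.95

Step 6: From JA = 12.06, JF = 17, AF = 11, by the inverse law of cosines:
  cos(∠AJF) = (JA² + JF² - AF²) / (2·JA·JF)
  ∠AJF = 40.15°

Step 7: From AF = 11, AJ = 12.06, FJ = 17, by the inverse law of cosines:
  cos(∠FAJ) = (AF² + AJ² - FJ²) / (2·AF·AJ)
  ∠FAJ = 94.85°

Step 8: From AI = 13.95, AJ = 12.06, IJ = 7, by the inverse law of cosines:
  cos(∠IAJ) = (AI² + AJ² - IJ²) / (2·AI·AJ)
  ∠IAJ = 30.12°

Step 9: From IA = 13.95, IJ = 7, AJ = 12.06, by the inverse law of cosines:
  cos(∠AIJ) = (IA² + IJ² - AJ²) / (2·IA·IJ)
  ∠AIJ = 59.88°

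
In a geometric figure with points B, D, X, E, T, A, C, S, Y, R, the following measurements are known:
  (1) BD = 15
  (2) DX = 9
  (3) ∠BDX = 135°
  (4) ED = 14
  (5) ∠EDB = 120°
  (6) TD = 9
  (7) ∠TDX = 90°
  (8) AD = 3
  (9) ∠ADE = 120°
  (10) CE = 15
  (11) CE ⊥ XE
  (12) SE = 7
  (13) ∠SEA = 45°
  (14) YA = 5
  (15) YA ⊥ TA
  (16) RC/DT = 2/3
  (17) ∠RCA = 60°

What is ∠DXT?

Step 1: By the law of cosines on triangle XDT: XT² = 9² + 9² − 2·9·9·cos(90°) = 162, so XT = 9·√2.
Step 2: By the inverse law of cosines on triangle DXT: cos(∠DXT) = (9² + (9·√2)² − 9²) / (2·9·9·√2) = 162/229.1 = 0.7071, so ∠DXT = 45°.

Therefore, the measure of angle ∠DXT = 45°.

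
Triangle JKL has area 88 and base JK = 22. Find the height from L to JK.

height = 2 * 88 / 22 = 8

8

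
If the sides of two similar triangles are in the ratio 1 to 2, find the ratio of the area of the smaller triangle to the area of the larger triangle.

Area ratio = (side ratio)^2 = (1/2)^2 = 1:4.

1:4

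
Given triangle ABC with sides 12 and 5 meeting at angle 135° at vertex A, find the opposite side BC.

Law of cosines: BC^2 = 12^2 + 5^2 - 2(12)(5)cos(135°) = 60*sqrt(2) + 169, so BC = sqrt(60*sqrt(2) + 169).

sqrt(60*sqrt(2) + 169)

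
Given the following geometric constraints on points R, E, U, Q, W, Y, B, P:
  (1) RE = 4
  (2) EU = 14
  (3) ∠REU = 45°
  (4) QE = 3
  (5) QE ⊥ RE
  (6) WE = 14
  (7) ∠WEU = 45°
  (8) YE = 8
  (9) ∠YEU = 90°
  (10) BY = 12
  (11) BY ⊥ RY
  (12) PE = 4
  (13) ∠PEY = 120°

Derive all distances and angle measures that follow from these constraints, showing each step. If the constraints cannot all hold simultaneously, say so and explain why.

The constraints are consistent.

Step 1: From RE = 4, EU = 14, and ∠REU = 45°, by the law of cosines:
  RU² = RE² + EU² - 2·RE·EU·cos(45°) = 16 + 196 - 79.2 = 132.8
  RU ≈ 11.52

Step 2: From RE = 4, EQ = 3, and ∠REQ = 90°, by the law of cosines:
  RQ² = RE² + EQ² - 2·RE·EQ·cos(90°) = 16 + 9 - 0 = 25
  RQ = 5

Step 3: From UE = 14, EW = 14, and ∠UEW = 45°, by the law of cosines:
  UW² = UE² + EW² - 2·UE·EW·cos(45°) = 196 + 196 - 277.2 = 114.8
  UW ≈ 10.72

Step 4: From UE = 14, EY = 8, and ∠UEY = 90°, by the law of cosines:
  UY² = UE² + EY² - 2·UE·EY·cos(90°) = 196 + 64 - 0 = 260
  UY = 2·√65

Step 5: From YE = 8, EP = 4, and ∠YEP = 120°, by the law of cosines:
  YP² = YE² + EP² - 2·YE·EP·cos(120°) = 64 + 16 + 32 = 112
  YP = 4·√7

Step 6: From RE = 4, RQ = 5, EQ = 3, by the inverse law of cosines:
  cos(∠ERQ) = (RE² + RQ² - EQ²) / (2·RE·RQ)
  ∠ERQ = 36.87°

Step 7: From RE = 4, RU = 11.52, EU = 14, by the inverse law of cosines:
  cos(∠ERU) = (RE² + RU² - EU²) / (2·RE·RU)
  ∠ERU = 120.79°

Step 8: From UE = 14, UR = 11.52, ER = 4, by the inverse law of cosines:
  cos(∠EUR) = (UE² + UR² - ER²) / (2·UE·UR)
  ∠EUR = 14.21°

Step 9: From UE = 14, UW = 10.72, EW = 14, by the inverse law of cosines:
  cos(∠EUW) = (UE² + UW² - EW²) / (2·UE·UW)
  ∠EUW = 67.5°

Step 10: From UE = 14, UY = 2·√65, EY = 8, by the inverse law of cosines:
  cos(∠EUY) = (UE² + UY² - EY²) / (2·UE·UY)
  ∠EUY = 29.74°

Step 11: From QE = 3, QR = 5, ER = 4, by the inverse law of cosines:
  cos(∠EQR) = (QE² + QR² - ER²) / (2·QE·QR)
  ∠EQR = 53.13°

Step 12: From WE = 14, WU = 10.72, EU = 14, by the inverse law of cosines:
  cos(∠EWU) = (WE² + WU² - EU²) / (2·WE·WU)
  ∠EWU = 67.5°

Step 13: From YE = 8, YP = 4·√7, EP = 4, by the inverse law of cosines:
  cos(∠EYP) = (YE² + YP² - EP²) / (2·YE·YP)
  ∠EYP = 19.11°

Step 14: From YE = 8, YU = 2·√65, EU = 14, by the inverse law of cosines:
  cos(∠EYU) = (YE² + YU² - EU²) / (2·YE·YU)
  ∠EYU = 60.26°

Step 15: From PE = 4, PY = 4·√7, EY = 8, by the inverse law of cosines:
  cos(∠EPY) = (PE² + PY² - EY²) / (2·PE·PY)
  ∠EPY = 40.89°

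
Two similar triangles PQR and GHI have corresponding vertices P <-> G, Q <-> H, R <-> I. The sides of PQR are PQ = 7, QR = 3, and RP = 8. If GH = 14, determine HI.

Since the triangles are similar, the ratio of corresponding sides is constant.
Scale factor k = GH / PQ = 14 / 7 = 2
HI = k * QR = 2 * 3 = 6

6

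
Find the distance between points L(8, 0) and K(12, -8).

d = sqrt((12 - 8)^2 + (-8 - 0)^2)
d = sqrt(4^2 + -8^2)
d = sqrt(16 + 64)
d = sqrt(80) = 4*sqrt(5)

4*sqrt(5)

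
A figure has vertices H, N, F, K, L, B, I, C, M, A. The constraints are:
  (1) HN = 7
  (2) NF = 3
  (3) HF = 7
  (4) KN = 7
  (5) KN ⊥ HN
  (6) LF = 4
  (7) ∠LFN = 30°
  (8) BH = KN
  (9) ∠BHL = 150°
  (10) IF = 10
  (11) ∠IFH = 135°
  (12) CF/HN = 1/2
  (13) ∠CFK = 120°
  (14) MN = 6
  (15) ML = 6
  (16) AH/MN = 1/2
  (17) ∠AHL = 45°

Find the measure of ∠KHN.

Step 1: By the law of cosines on triangle HNK: HK² = 7² + 7² − 2·7·7·cos(90°) = 98, so HK = 7·√2.
Step 2: By the inverse law of cosines on triangle KHN: cos(∠KHN) = ((7·√2)² + 7² − 7²) / (2·7·√2·7) = 98/138.59 = 0.7071, so ∠KHN = 45°.

Therefore, the measure of angle ∠KHN = 45°.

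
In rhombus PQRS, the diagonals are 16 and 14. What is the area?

Area of a rhombus = (d1 * d2) / 2
Area = (16 * 14) / 2
Area = 224 / 2
Area = 112

112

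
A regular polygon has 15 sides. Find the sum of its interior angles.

The sum of interior angles of an n-sided polygon is (n - 2) * 180.
For n = 15: (15 - 2) * 180 = 13 * 180 = 2340 degrees.

2340 degrees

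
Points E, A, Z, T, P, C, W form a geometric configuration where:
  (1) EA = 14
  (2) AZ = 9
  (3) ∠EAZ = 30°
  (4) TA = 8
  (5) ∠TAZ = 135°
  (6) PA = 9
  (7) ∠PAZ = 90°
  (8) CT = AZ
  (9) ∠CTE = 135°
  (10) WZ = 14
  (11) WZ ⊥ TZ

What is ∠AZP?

Step 1: By the law of cosines on triangle ZAP: ZP² = 9² + 9² − 2·9·9·cos(90°) = 162, so ZP = 9·√2.
Step 2: By the inverse law of cosines on triangle AZP: cos(∠AZP) = (9² + (9·√2)² − 9²) / (2·9·9·√2) = 162/229.1 = 0.7071, so ∠AZP = 45°.

Therefore, the measure of angle ∠AZP = 45°.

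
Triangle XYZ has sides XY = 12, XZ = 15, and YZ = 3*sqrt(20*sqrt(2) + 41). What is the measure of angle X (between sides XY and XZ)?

cos(X) = (12² + 15² - (3*sqrt(20*sqrt(2) + 41))²) / (2 × 12 × 15) = -sqrt(2)/2, so X = arccos(-sqrt(2)/2) = 135°.

135°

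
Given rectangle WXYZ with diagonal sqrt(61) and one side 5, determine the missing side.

Using the Pythagorean theorem: d^2 = a^2 + b^2
b^2 = d^2 - a^2
b^2 = 61 - 25
b^2 = 36
b = sqrt(36) = 6

6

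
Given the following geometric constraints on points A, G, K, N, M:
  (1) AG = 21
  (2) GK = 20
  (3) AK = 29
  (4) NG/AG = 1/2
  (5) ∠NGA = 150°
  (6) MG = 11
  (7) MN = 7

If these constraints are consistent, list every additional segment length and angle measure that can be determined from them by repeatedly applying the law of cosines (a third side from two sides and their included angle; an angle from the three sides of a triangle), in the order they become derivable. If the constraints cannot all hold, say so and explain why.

The constraints are consistent. Derivable facts, in order:
After 1 step:
- AN ≈ 30.55
- ∠AGK = 90°
- ∠AKG = 46.4°
- ∠GAK = 43.6°
- ∠GMN = 67.17°
- ∠GNM = 74.92°
- ∠MGN = 37.91°
After 2 steps:
- ∠ANG = 20.1°
- ∠GAN = 9.9°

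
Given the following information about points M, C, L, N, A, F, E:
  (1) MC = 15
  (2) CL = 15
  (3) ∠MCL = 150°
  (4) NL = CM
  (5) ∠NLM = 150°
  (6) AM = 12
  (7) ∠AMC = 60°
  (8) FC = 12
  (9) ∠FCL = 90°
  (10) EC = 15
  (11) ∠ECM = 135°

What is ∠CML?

Step 1: By the law of cosines on triangle MCL: ML² = 15² + 15² − 2·15·15·cos(150°) = 839.71, so ML ≈ 28.98.
Step 2: By the inverse law of cosines on triangle CML: cos(∠CML) = (15² + 28.98² − 15²) / (2·15·28.98) = 839.71/869.33 = 0.9659, so ∠CML = 15°.

Therefore, the measure of angle ∠CML = 15°.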